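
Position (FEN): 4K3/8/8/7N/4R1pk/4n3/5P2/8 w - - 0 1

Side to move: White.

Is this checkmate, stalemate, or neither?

White to move; white king on e8.
In check: no.
Legal moves for White include: Kf8, Kd8, Kf7, Ke7, Kd7, Ng7, Nf6, Nf4, Ng3, Re7, Re6, Re5, Rxg4+, Rf4, Rd4, Rc4, Rb4, Ra4, ... (list truncated; more exist).
White has legal moves and is not in check → neither.

neither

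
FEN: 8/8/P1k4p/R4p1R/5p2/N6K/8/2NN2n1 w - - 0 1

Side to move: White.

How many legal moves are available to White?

White to move; king on h3.
In check: yes, from the black knight on g1.
Legal moves: Kh4, Kh2, Kg2.
Count: 3.

3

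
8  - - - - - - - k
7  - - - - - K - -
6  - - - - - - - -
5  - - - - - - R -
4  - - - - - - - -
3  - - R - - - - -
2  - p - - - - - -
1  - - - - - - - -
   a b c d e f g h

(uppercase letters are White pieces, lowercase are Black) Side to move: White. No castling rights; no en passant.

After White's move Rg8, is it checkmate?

no

After Rg8: black king on h8; in check: yes, from the white rook on g8.
Black has 1 legal reply: Kh7.
In check but a legal move exists → not checkmate.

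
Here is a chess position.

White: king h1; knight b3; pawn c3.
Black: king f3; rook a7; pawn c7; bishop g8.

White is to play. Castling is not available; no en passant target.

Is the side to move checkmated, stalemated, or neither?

neither

White to move; white king on h1.
In check: no.
Legal moves for White: Nc5, Na5, Nd4+, Nd2+, Nc1, Na1, Kh2, Kg1, c4.
White has 9 legal moves and is not in check → neither.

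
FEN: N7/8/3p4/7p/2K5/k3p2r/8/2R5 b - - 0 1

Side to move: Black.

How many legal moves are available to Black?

Black to move; king on a3.
In check: no.
Legal moves: Rh4+, Rg3, Rf3, Rh2, Rh1, Ka4, Kb2, Ka2, d5+, h4, e2.
Count: 11.

11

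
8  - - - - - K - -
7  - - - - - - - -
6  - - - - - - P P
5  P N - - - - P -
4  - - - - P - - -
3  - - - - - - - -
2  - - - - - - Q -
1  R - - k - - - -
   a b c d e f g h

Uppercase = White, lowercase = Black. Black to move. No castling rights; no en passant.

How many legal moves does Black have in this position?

0

Black to move; king on d1.
In check: yes, from the white rook on a1.
Legal moves: none.
Count: 0.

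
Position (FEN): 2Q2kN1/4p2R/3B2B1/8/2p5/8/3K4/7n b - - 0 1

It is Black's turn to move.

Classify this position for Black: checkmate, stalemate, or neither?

checkmate

Black to move; black king on f8.
In check: yes, from the white queen on c8.
King squares — e7: own pawn; f7: attacked by Bg6; g7: attacked by Rh7; e8: attacked by Bg6; g8: attacked by Qc8.
Legal moves for Black: none.
In check with no legal moves → checkmate.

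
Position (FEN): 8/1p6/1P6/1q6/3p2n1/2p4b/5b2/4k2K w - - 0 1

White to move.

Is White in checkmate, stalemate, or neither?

White to move; white king on h1.
In check: no.
King squares — g1: attacked by Bf2; g2: attacked by Bh3; h2: attacked by Ng4.
Legal moves for White: none.
Not in check and no legal moves → stalemate.

stalemate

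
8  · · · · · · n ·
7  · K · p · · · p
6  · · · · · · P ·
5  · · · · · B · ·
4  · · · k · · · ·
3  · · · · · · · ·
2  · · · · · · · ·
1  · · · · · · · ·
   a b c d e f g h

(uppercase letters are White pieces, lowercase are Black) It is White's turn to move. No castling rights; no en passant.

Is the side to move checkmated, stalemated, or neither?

White to move; white king on b7.
In check: no.
Legal moves for White: Kc8, Kb8, Ka8, Kc7, Ka7, Kb6, Ka6, Bxd7, Be6, Bg4, Be4, Bh3, Bd3, Bc2, Bb1, gxh7, g7.
White has 17 legal moves and is not in check → neither.

neither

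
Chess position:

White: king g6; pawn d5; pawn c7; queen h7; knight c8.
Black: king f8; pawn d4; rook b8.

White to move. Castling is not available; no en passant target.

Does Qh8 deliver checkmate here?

After Qh8: black king on f8; in check: yes, from the white queen on h8.
King squares — e7: attacked by Nc8; f7: attacked by Kg6; g7: attacked by Kg6; e8: attacked by Qh8; g8: attacked by Qh8.
Black has no legal moves → checkmate.

yes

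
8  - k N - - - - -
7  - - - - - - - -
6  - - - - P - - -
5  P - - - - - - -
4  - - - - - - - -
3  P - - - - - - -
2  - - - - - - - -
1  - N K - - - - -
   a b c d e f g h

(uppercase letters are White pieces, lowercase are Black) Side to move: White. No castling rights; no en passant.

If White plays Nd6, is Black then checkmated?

no

After Nd6: black king on b8; in check: no.
Black is not in check, so this cannot be checkmate.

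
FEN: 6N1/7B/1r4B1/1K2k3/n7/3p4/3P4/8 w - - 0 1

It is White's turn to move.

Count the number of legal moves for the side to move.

3

White to move; king on b5.
In check: yes, from the black rook on b6.
Legal moves: Ka5, Kc4, Kxa4.
Count: 3.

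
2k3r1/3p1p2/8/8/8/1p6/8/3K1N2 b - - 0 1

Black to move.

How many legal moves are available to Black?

Black to move; king on c8.
In check: no.
Legal moves: Rh8, Rf8, Re8, Rd8, Rg7, Rg6, Rg5, Rg4, Rg3, Rg2, Rg1, Kd8, Kb8, Kc7, Kb7, f6, d6, b2, f5, d5.
Count: 20.

20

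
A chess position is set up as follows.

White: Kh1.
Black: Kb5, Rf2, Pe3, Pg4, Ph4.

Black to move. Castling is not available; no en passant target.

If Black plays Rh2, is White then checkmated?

no

After Rh2: white king on h1; in check: yes, from the black rook on h2.
White has 2 legal replies: Kxh2, Kg1.
In check but a legal move exists → not checkmate.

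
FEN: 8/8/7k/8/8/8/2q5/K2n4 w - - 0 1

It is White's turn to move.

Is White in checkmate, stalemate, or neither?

White to move; white king on a1.
In check: no.
King squares — b1: attacked by Qc2; a2: attacked by Qc2; b2: attacked by Nd1.
Legal moves for White: none.
Not in check and no legal moves → stalemate.

stalemate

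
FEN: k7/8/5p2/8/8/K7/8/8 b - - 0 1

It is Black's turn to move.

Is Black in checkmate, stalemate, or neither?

neither

Black to move; black king on a8.
In check: no.
Legal moves for Black: Kb8, Kb7, Ka7, f5.
Black has 4 legal moves and is not in check → neither.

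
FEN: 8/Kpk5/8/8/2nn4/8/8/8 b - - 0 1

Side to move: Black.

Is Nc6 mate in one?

After Nc6: white king on a7; in check: yes, from the black knight on c6.
White has 1 legal reply: Ka8.
In check but a legal move exists → not checkmate.

no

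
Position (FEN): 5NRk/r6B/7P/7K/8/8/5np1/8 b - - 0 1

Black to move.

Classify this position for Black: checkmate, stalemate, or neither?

Black to move; black king on h8.
In check: yes, from the white rook on g8.
King squares — g7: attacked by Ph6; h7: attacked by Nf8; g8: attacked by Bh7.
Legal moves for Black: none.
In check with no legal moves → checkmate.

checkmate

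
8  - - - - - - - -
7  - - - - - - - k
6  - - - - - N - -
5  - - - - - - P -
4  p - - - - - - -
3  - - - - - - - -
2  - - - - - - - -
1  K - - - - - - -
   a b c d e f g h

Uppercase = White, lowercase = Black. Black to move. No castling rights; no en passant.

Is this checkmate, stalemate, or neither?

Black to move; black king on h7.
In check: yes, from the white knight on f6.
King squares — g6: available; h6: attacked by Pg5; g7: available; g8: attacked by Nf6; h8: available.
Legal moves for Black: Kh8, Kg7, Kg6.
Black is in check but has 3 legal moves → neither.

neither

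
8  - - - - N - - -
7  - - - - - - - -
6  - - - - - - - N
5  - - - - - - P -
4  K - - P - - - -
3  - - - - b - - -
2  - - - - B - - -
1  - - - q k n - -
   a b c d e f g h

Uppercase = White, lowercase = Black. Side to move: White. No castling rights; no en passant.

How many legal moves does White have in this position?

White to move; king on a4.
In check: yes, from the black queen on d1.
Legal moves: Kb5, Ka5, Kb4, Ka3, Bxd1.
Count: 5.

5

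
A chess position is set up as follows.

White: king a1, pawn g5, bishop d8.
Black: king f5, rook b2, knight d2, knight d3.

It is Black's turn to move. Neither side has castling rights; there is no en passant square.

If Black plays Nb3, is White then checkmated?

After Nb3: white king on a1; in check: yes, from the black knight on b3.
King squares — b1: attacked by Rb2; a2: attacked by Rb2; b2: attacked by Nd3.
White has no legal moves → checkmate.

yes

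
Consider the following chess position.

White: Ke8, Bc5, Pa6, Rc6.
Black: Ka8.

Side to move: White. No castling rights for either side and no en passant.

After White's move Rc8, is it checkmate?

After Rc8: black king on a8; in check: yes, from the white rook on c8.
King squares — a7: attacked by Bc5; b7: attacked by Pa6; b8: attacked by Rc8.
Black has no legal moves → checkmate.

yes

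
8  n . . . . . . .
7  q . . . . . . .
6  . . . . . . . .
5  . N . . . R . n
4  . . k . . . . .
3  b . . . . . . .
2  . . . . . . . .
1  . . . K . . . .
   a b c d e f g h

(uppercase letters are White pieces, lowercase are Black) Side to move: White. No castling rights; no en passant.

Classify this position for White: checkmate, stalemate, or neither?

White to move; white king on d1.
In check: no.
Legal moves for White include: Rf8, Rf7, Rf6, Rxh5, Rg5, Re5, Rd5, Rc5+, Rf4+, Rf3, Rf2, Rf1, Nc7, Nxa7, Nd6+, Nd4, Nc3, Nxa3+, ... (list truncated; more exist).
White has legal moves and is not in check → neither.

neither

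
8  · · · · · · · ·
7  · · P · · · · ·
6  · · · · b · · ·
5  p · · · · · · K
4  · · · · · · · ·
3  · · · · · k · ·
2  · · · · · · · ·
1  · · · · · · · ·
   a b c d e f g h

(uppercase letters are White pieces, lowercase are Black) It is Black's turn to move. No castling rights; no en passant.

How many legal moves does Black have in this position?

Black to move; king on f3.
In check: no.
Legal moves: Bg8, Bc8, Bf7+, Bd7, Bf5, Bd5, Bg4+, Bc4, Bh3, Bb3, Ba2, Kf4, Ke4, Kg3, Ke3, Kg2, Kf2, Ke2, a4.
Count: 19.

19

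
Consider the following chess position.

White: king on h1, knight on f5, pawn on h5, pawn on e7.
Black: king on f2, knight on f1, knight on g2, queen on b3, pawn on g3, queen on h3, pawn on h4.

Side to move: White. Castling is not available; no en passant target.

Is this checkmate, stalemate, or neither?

checkmate

White to move; white king on h1.
In check: yes, from the black queen on h3.
King squares — g1: attacked by Kf2; g2: attacked by Kf2; h2: attacked by Nf1.
Legal moves for White: none.
In check with no legal moves → checkmate.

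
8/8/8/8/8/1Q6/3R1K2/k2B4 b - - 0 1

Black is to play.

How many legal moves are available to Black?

Black to move; king on a1.
In check: no.
Legal moves: none.
Count: 0.

0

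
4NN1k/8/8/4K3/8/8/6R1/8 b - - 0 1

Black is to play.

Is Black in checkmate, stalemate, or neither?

stalemate

Black to move; black king on h8.
In check: no.
King squares — g7: attacked by Rg2; h7: attacked by Nf8; g8: attacked by Rg2.
Legal moves for Black: none.
Not in check and no legal moves → stalemate.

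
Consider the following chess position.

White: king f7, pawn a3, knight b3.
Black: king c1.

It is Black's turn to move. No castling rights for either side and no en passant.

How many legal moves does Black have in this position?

4

Black to move; king on c1.
In check: yes, from the white knight on b3.
Legal moves: Kc2, Kb2, Kd1, Kb1.
Count: 4.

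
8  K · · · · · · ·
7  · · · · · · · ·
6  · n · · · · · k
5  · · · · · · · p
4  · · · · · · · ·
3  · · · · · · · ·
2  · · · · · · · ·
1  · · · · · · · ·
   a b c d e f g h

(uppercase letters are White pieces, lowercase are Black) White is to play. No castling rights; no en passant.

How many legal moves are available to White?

3

White to move; king on a8.
In check: yes, from the black knight on b6.
Legal moves: Kb8, Kb7, Ka7.
Count: 3.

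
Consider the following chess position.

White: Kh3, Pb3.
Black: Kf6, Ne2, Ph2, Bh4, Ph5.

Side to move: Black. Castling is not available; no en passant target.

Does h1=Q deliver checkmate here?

After h1=Q: white king on h3; in check: yes, from the black queen on h1.
King squares — g2: attacked by Qh1; h2: attacked by Qh1; g3: attacked by Ne2; g4: attacked by Ph5; h4: attacked by Qh1.
White has no legal moves → checkmate.

yes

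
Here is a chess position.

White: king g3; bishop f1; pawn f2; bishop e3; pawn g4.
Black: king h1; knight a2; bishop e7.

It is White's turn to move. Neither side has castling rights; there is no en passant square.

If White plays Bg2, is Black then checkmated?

After Bg2: black king on h1; in check: yes, from the white bishop on g2.
Black has 1 legal reply: Kg1.
In check but a legal move exists → not checkmate.

no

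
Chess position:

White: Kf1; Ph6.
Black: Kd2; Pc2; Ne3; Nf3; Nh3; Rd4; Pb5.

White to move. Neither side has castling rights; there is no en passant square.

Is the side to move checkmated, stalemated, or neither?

checkmate

White to move; white king on f1.
In check: yes, from the black knight on e3.
King squares — e1: attacked by Kd2; g1: attacked by Nf3; e2: attacked by Kd2; f2: attacked by Nh3; g2: attacked by Ne3.
Legal moves for White: none.
In check with no legal moves → checkmate.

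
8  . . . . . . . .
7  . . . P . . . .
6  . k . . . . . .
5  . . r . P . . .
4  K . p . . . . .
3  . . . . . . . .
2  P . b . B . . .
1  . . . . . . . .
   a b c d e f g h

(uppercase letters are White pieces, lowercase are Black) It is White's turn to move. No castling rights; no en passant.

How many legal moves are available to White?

2

White to move; king on a4.
In check: yes, from the black bishop on c2.
Legal moves: Kb4, Ka3.
Count: 2.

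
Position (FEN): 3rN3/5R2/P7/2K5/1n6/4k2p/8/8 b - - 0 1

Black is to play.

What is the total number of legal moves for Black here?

22

Black to move; king on e3.
In check: no.
Legal moves: Rxe8, Rc8+, Rb8, Ra8, Rd7, Rd6, Rd5+, Rd4, Rd3, Rd2, Rd1, Nc6, Nxa6+, Nd5, Nd3+, Nc2, Na2, Ke4, Kd3, Ke2, Kd2, h2.
Count: 22.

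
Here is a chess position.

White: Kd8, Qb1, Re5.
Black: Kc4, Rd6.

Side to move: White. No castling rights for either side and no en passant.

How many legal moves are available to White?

4

White to move; king on d8.
In check: yes, from the black rook on d6.
Legal moves: Ke8, Kc8, Ke7, Kc7.
Count: 4.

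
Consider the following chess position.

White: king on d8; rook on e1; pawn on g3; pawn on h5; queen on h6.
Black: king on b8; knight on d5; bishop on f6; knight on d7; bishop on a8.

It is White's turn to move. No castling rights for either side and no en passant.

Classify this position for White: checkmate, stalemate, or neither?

neither

White to move; white king on d8.
In check: yes, from the black bishop on f6.
King squares — c7: attacked by Nd5; d7: available; e7: attacked by Nd5; c8: attacked by Kb8; e8: available.
Legal moves for White: Ke8, Kxd7, Qxf6, Re7.
White is in check but has 4 legal moves → neither.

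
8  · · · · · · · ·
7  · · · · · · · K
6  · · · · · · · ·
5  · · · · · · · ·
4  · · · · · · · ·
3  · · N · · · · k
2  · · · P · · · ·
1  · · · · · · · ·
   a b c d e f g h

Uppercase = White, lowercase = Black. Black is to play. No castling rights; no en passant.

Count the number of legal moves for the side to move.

Black to move; king on h3.
In check: no.
Legal moves: Kh4, Kg4, Kg3, Kh2, Kg2.
Count: 5.

5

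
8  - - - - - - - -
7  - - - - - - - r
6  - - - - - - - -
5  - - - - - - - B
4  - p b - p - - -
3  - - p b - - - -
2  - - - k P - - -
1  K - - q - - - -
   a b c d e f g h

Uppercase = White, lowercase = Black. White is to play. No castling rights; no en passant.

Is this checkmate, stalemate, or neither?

checkmate

White to move; white king on a1.
In check: yes, from the black queen on d1.
King squares — b1: attacked by Qd1; a2: attacked by Bc4; b2: attacked by Pc3.
Legal moves for White: none.
In check with no legal moves → checkmate.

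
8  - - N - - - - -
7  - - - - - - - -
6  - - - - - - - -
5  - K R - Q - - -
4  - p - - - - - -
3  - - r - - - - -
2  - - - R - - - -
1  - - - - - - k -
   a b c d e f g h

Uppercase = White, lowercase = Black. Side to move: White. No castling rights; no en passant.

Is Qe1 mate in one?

yes

After Qe1: black king on g1; in check: yes, from the white queen on e1.
King squares — f1: attacked by Qe1; h1: attacked by Qe1; f2: attacked by Qe1; g2: attacked by Rd2; h2: attacked by Rd2.
Black has no legal moves → checkmate.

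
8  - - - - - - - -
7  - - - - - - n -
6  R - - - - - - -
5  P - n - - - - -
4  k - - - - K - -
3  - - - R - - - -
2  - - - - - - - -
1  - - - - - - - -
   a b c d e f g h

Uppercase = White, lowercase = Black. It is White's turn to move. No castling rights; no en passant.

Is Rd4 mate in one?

no

After Rd4: black king on a4; in check: yes, from the white rook on d4.
Black has 3 legal replies: Kb5, Kb3, Ka3.
In check but a legal move exists → not checkmate.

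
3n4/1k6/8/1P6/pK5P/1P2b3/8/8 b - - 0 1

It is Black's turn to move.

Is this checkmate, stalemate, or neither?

neither

Black to move; black king on b7.
In check: no.
Legal moves for Black include: Nf7, Ne6, Nc6+, Kc8, Kb8, Ka8, Kc7, Ka7, Kb6, Ba7, Bh6, Bb6, Bg5, Bc5+, Bf4, Bd4, Bf2, Bd2+, ... (list truncated; more exist).
Black has legal moves and is not in check → neither.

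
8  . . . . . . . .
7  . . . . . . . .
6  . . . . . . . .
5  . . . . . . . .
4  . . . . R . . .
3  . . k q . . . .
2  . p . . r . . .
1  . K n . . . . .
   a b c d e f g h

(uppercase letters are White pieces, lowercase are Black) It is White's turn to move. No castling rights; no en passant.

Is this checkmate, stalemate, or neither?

checkmate

White to move; white king on b1.
In check: yes, from the black queen on d3.
King squares — a1: attacked by Pb2; c1: attacked by Pb2; a2: attacked by Nc1; b2: attacked by Re2; c2: attacked by Re2.
Legal moves for White: none.
In check with no legal moves → checkmate.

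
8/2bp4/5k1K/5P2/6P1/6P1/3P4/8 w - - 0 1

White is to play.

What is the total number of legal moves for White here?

White to move; king on h6.
In check: no.
Legal moves: Kh7, Kh5, g5+, d3, d4.
Count: 5.

5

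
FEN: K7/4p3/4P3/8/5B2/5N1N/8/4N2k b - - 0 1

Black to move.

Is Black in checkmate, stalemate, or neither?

Black to move; black king on h1.
In check: no.
King squares — g1: attacked by Nf3; g2: attacked by Ne1; h2: attacked by Nf3.
Legal moves for Black: none.
Not in check and no legal moves → stalemate.

stalemate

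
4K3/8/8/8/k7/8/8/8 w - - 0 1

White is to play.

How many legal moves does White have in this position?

White to move; king on e8.
In check: no.
Legal moves: Kf8, Kd8, Kf7, Ke7, Kd7.
Count: 5.

5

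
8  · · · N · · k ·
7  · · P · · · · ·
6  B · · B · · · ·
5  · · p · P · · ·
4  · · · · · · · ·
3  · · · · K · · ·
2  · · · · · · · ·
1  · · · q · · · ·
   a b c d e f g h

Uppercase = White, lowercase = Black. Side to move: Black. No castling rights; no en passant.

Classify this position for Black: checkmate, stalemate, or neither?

Black to move; black king on g8.
In check: no.
Legal moves for Black include: Kh8, Kh7, Kg7, Qxd6, Qh5, Qd5, Qg4, Qd4+, Qa4, Qf3+, Qd3+, Qb3+, Qe2+, Qd2+, Qc2, Qh1, Qg1+, Qf1, ... (list truncated; more exist).
Black has legal moves and is not in check → neither.

neither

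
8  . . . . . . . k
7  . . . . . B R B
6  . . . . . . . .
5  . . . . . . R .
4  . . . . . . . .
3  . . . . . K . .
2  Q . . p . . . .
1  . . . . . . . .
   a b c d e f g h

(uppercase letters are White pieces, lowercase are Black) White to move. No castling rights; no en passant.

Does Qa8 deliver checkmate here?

After Qa8: black king on h8; in check: yes, from the white queen on a8.
King squares — g7: attacked by Rg5; h7: attacked by Rg7; g8: attacked by Bf7.
Black has no legal moves → checkmate.

yes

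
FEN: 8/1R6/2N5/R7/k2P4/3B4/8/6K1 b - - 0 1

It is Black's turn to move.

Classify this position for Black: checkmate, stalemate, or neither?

checkmate

Black to move; black king on a4.
In check: yes, from the white rook on a5.
King squares — a3: attacked by Ra5; b3: attacked by Rb7; b4: attacked by Nc6; a5: attacked by Nc6; b5: attacked by Bd3.
Legal moves for Black: none.
In check with no legal moves → checkmate.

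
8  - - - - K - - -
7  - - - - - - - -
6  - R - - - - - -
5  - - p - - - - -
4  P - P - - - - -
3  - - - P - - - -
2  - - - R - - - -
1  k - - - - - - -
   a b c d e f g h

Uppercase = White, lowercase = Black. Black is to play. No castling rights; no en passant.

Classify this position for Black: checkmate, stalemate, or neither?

stalemate

Black to move; black king on a1.
In check: no.
King squares — b1: attacked by Rb6; a2: attacked by Rd2; b2: attacked by Rd2.
Legal moves for Black: none.
Not in check and no legal moves → stalemate.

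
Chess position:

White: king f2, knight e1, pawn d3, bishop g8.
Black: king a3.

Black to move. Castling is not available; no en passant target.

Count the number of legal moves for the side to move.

Black to move; king on a3.
In check: no.
Legal moves: Kb4, Ka4, Kb2.
Count: 3.

3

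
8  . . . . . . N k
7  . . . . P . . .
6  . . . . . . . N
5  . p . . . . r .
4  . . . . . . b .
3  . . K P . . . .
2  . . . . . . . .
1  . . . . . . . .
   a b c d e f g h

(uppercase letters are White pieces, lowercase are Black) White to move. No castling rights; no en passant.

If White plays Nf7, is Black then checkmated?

no

After Nf7: black king on h8; in check: yes, from the white knight on f7.
Black has 3 legal replies: Kxg8, Kh7, Kg7.
In check but a legal move exists → not checkmate.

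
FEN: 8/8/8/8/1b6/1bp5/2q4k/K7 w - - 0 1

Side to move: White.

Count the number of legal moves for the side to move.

White to move; king on a1.
In check: no.
Legal moves: none.
Count: 0.

0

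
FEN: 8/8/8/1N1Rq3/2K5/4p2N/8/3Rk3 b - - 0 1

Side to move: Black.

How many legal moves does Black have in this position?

1

Black to move; king on e1.
In check: yes, from the white rook on d1.
Legal moves: Ke2.
Count: 1.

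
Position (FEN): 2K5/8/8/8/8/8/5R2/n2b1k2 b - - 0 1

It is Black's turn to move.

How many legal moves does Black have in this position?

Black to move; king on f1.
In check: yes, from the white rook on f2.
Legal moves: Kxf2, Kg1, Ke1.
Count: 3.

3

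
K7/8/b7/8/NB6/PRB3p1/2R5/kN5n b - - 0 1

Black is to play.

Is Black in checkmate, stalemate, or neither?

checkmate

Black to move; black king on a1.
In check: yes, from the white bishop on c3.
King squares — b1: attacked by Rb3; a2: attacked by Rc2; b2: attacked by Rc2.
Legal moves for Black: none.
In check with no legal moves → checkmate.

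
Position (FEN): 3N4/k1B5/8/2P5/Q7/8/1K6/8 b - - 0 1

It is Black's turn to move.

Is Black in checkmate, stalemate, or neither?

checkmate

Black to move; black king on a7.
In check: yes, from the white queen on a4.
King squares — a6: attacked by Qa4; b6: attacked by Pc5; b7: attacked by Nd8; a8: attacked by Qa4; b8: attacked by Bc7.
Legal moves for Black: none.
In check with no legal moves → checkmate.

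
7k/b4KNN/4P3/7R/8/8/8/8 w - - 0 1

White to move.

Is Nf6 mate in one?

yes

After Nf6: black king on h8; in check: yes, from the white rook on h5.
King squares — g7: attacked by Kf7; h7: attacked by Rh5; g8: attacked by Nf6.
Black has no legal moves → checkmate.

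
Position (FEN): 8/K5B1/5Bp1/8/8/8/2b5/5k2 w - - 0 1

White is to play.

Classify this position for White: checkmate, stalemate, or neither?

White to move; white king on a7.
In check: no.
Legal moves for White: Bh8, Bf8, Bh6, Kb8, Ka8, Kb7, Kb6, Ka6, Bd8, Be7, Bg5, Be5, Bh4, Bd4, Bc3, Bb2, Ba1.
White has 17 legal moves and is not in check → neither.

neither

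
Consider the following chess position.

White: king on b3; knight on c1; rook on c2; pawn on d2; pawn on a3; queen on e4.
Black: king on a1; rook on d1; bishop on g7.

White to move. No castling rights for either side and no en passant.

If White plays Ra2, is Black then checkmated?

After Ra2: black king on a1; in check: yes, from the white rook on a2.
King squares — b1: attacked by Qe4; a2: attacked by Nc1; b2: attacked by Ra2.
Black has no legal moves → checkmate.

yes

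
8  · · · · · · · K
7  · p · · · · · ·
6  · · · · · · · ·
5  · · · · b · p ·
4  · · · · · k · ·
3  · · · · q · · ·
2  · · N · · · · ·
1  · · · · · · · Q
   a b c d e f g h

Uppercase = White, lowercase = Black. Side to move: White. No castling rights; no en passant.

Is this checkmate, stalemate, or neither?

White to move; white king on h8.
In check: yes, from the black bishop on e5.
Legal moves for White: Kg8, Kh7.
White is in check but has 2 legal moves → neither.

neither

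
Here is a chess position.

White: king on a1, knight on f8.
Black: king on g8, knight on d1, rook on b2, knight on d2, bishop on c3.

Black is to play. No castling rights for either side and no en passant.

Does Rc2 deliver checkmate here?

yes

After Rc2: white king on a1; in check: yes, from the black bishop on c3.
King squares — b1: attacked by Nd2; a2: attacked by Rc2; b2: attacked by Nd1.
White has no legal moves → checkmate.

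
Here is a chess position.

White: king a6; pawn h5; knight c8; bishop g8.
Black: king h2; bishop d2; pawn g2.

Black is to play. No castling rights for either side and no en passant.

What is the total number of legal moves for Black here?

17

Black to move; king on h2.
In check: no.
Legal moves: Kh3, Kg3, Kh1, Kg1, Bh6, Bg5, Ba5, Bf4, Bb4, Be3, Bc3, Be1, Bc1, g1=Q, g1=R, g1=B, g1=N.
Count: 17.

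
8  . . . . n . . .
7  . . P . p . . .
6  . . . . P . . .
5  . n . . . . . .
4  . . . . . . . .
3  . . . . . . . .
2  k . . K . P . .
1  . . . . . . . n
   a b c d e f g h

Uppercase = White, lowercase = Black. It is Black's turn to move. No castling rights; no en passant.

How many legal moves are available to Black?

Black to move; king on a2.
In check: no.
Legal moves: Ng7, Nexc7, Nf6, Ned6, Nbxc7, Na7, Nbd6, Nd4, Nc3, Na3, Kb3, Ka3, Kb2, Kb1, Ka1, Ng3, Nxf2.
Count: 17.

17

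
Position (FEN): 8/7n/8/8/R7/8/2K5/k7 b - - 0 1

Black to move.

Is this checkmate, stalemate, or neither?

Black to move; black king on a1.
In check: yes, from the white rook on a4.
King squares — b1: attacked by Kc2; a2: attacked by Ra4; b2: attacked by Kc2.
Legal moves for Black: none.
In check with no legal moves → checkmate.

checkmate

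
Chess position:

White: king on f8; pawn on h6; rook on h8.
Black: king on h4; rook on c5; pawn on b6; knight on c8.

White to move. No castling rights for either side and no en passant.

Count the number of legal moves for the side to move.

White to move; king on f8.
In check: no.
Legal moves: Rg8, Rh7, Kg8, Ke8, Kg7, Kf7, h7.
Count: 7.

7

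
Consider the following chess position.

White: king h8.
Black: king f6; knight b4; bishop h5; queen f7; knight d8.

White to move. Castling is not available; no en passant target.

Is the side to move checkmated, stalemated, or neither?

stalemate

White to move; white king on h8.
In check: no.
King squares — g7: attacked by Kf6; h7: attacked by Qf7; g8: attacked by Qf7.
Legal moves for White: none.
Not in check and no legal moves → stalemate.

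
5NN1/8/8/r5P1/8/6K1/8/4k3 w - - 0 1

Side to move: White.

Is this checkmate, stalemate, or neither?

White to move; white king on g3.
In check: no.
Legal moves for White: Ne7, Nh6, Nf6, Nh7, Nd7, Ng6, Ne6, Kh4, Kg4, Kf4, Kh3, Kf3, Kh2, Kg2, g6.
White has 15 legal moves and is not in check → neither.

neither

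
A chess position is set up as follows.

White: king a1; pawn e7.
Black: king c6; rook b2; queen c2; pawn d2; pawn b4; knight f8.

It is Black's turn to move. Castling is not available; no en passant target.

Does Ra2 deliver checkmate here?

After Ra2: white king on a1; in check: yes, from the black rook on a2.
King squares — b1: attacked by Qc2; a2: attacked by Qc2; b2: attacked by Ra2.
White has no legal moves → checkmate.

yes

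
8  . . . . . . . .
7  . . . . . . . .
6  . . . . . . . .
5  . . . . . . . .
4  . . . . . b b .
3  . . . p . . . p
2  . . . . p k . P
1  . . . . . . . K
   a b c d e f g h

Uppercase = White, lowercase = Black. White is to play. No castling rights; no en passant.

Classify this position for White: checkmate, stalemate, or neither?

stalemate

White to move; white king on h1.
In check: no.
King squares — g1: attacked by Kf2; g2: attacked by Kf2; h2: own pawn.
Legal moves for White: none.
Not in check and no legal moves → stalemate.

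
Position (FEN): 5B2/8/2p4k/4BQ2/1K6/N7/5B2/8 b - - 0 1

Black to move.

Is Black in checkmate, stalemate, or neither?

Black to move; black king on h6.
In check: yes, from the white bishop on f8.
King squares — g5: attacked by Qf5; h5: attacked by Qf5; g6: attacked by Qf5; g7: attacked by Be5; h7: attacked by Qf5.
Legal moves for Black: none.
In check with no legal moves → checkmate.

checkmate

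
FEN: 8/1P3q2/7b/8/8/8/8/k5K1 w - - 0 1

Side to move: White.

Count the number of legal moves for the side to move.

White to move; king on g1.
In check: no.
Legal moves: Kh2, Kg2, Kh1, b8=Q, b8=R, b8=B, b8=N.
Count: 7.

7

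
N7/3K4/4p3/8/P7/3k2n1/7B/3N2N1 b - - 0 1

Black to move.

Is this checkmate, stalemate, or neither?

Black to move; black king on d3.
In check: no.
Legal moves for Black: Nh5, Nf5, Ne4, Ne2, Nh1, Nf1, Ke4, Kd4, Kc4, Kd2, Kc2, e5.
Black has 12 legal moves and is not in check → neither.

neither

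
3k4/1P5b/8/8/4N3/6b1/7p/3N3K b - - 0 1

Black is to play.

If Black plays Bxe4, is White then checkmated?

After Bxe4: white king on h1; in check: yes, from the black bishop on e4.
King squares — g1: attacked by Ph2; g2: attacked by Be4; h2: attacked by Bg3.
White has no legal moves → checkmate.

yes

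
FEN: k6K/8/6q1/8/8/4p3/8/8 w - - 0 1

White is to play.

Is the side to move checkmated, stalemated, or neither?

White to move; white king on h8.
In check: no.
King squares — g7: attacked by Qg6; h7: attacked by Qg6; g8: attacked by Qg6.
Legal moves for White: none.
Not in check and no legal moves → stalemate.

stalemate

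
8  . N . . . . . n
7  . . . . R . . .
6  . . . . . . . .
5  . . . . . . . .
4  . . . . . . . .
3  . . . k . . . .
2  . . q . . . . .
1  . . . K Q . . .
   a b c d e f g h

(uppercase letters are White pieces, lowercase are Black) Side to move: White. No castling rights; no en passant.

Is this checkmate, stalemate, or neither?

checkmate

White to move; white king on d1.
In check: yes, from the black queen on c2.
King squares — c1: attacked by Qc2; e1: own queen; c2: attacked by Kd3; d2: attacked by Qc2; e2: attacked by Qc2.
Legal moves for White: none.
In check with no legal moves → checkmate.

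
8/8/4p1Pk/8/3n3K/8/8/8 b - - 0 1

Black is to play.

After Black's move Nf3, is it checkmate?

After Nf3: white king on h4; in check: yes, from the black knight on f3.
White has 3 legal replies: Kg4, Kh3, Kg3.
In check but a legal move exists → not checkmate.

no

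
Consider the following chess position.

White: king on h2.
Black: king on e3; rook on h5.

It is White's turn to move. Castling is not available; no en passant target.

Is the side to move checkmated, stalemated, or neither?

White to move; white king on h2.
In check: yes, from the black rook on h5.
Legal moves for White: Kg3, Kg2, Kg1.
White is in check but has 3 legal moves → neither.

neither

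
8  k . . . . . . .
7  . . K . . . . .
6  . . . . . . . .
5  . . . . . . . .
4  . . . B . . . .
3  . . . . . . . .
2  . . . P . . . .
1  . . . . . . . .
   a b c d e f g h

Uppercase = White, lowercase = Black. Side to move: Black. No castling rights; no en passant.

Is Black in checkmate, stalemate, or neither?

Black to move; black king on a8.
In check: no.
King squares — a7: attacked by Bd4; b7: attacked by Kc7; b8: attacked by Kc7.
Legal moves for Black: none.
Not in check and no legal moves → stalemate.

stalemate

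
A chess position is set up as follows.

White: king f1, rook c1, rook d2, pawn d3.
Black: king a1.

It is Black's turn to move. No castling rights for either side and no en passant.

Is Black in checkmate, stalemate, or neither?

Black to move; black king on a1.
In check: yes, from the white rook on c1.
King squares — b1: attacked by Rc1; a2: attacked by Rd2; b2: attacked by Rd2.
Legal moves for Black: none.
In check with no legal moves → checkmate.

checkmate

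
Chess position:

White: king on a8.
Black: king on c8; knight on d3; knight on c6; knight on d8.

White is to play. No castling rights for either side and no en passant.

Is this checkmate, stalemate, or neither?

White to move; white king on a8.
In check: no.
King squares — a7: attacked by Nc6; b7: attacked by Kc8; b8: attacked by Nc6.
Legal moves for White: none.
Not in check and no legal moves → stalemate.

stalemate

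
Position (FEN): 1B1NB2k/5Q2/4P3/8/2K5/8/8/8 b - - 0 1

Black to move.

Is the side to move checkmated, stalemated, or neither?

stalemate

Black to move; black king on h8.
In check: no.
King squares — g7: attacked by Qf7; h7: attacked by Qf7; g8: attacked by Qf7.
Legal moves for Black: none.
Not in check and no legal moves → stalemate.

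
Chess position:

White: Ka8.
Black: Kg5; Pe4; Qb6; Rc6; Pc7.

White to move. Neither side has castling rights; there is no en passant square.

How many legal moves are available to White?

0

White to move; king on a8.
In check: no.
Legal moves: none.
Count: 0.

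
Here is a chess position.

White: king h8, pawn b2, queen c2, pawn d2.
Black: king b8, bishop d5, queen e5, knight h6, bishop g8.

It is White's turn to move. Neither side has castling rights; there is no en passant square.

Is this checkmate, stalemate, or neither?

White to move; white king on h8.
In check: yes, from the black queen on e5.
King squares — g7: attacked by Qe5; h7: attacked by Bg8; g8: attacked by Bd5.
Legal moves for White: none.
In check with no legal moves → checkmate.

checkmate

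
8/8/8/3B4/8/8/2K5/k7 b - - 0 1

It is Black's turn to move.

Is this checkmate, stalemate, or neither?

Black to move; black king on a1.
In check: no.
King squares — b1: attacked by Kc2; a2: attacked by Bd5; b2: attacked by Kc2.
Legal moves for Black: none.
Not in check and no legal moves → stalemate.

stalemate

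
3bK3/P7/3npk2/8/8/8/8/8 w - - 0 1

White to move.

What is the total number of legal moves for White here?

3

White to move; king on e8.
In check: yes, from the black knight on d6.
Legal moves: Kf8, Kxd8, Kd7.
Count: 3.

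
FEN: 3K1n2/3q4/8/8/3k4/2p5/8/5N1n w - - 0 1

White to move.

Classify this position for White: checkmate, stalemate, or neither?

White to move; white king on d8.
In check: yes, from the black queen on d7.
King squares — c7: attacked by Qd7; d7: attacked by Nf8; e7: attacked by Qd7; c8: attacked by Qd7; e8: attacked by Qd7.
Legal moves for White: none.
In check with no legal moves → checkmate.

checkmate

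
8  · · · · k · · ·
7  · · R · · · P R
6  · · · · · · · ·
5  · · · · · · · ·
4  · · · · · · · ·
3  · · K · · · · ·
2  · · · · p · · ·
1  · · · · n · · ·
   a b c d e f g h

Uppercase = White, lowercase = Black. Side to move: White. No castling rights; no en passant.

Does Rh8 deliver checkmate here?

yes

After Rh8: black king on e8; in check: yes, from the white rook on h8.
King squares — d7: attacked by Rc7; e7: attacked by Rc7; f7: attacked by Rc7; d8: attacked by Rh8; f8: attacked by Pg7.
Black has no legal moves → checkmate.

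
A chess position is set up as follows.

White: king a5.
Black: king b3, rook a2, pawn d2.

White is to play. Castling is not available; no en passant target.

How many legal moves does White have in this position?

2

White to move; king on a5.
In check: yes, from the black rook on a2.
Legal moves: Kb6, Kb5.
Count: 2.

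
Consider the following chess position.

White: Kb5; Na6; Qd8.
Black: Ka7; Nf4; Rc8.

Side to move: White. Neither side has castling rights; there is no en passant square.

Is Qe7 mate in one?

no

After Qe7: black king on a7; in check: yes, from the white queen on e7.
Black has 2 legal replies: Ka8, Rc7.
In check but a legal move exists → not checkmate.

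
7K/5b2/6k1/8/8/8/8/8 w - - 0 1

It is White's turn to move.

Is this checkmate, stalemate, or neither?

stalemate

White to move; white king on h8.
In check: no.
King squares — g7: attacked by Kg6; h7: attacked by Kg6; g8: attacked by Bf7.
Legal moves for White: none.
Not in check and no legal moves → stalemate.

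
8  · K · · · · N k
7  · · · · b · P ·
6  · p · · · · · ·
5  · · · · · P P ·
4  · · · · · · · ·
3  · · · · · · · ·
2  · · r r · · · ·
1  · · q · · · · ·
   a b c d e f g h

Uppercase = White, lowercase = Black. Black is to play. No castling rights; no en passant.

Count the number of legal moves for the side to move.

3

Black to move; king on h8.
In check: yes, from the white pawn on g7.
Legal moves: Kxg8, Kh7, Kxg7.
Count: 3.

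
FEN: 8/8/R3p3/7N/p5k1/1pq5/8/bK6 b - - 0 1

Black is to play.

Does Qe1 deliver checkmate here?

yes

After Qe1: white king on b1; in check: yes, from the black queen on e1.
King squares — a1: attacked by Qe1; c1: attacked by Qe1; a2: attacked by Pb3; b2: attacked by Ba1; c2: attacked by Pb3.
White has no legal moves → checkmate.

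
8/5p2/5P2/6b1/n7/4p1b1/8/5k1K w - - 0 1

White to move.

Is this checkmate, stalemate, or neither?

stalemate

White to move; white king on h1.
In check: no.
King squares — g1: attacked by Kf1; g2: attacked by Kf1; h2: attacked by Bg3.
Legal moves for White: none.
Not in check and no legal moves → stalemate.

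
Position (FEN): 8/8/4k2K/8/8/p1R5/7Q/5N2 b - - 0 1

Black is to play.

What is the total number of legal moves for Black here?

7

Black to move; king on e6.
In check: no.
Legal moves: Kf7, Ke7, Kd7, Kf6, Kf5, Kd5, a2.
Count: 7.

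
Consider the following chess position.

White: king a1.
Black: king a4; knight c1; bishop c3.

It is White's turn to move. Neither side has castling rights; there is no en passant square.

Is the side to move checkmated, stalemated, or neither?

White to move; white king on a1.
In check: yes, from the black bishop on c3.
Legal moves for White: Kb1.
White is in check but has 1 legal move → neither.

neither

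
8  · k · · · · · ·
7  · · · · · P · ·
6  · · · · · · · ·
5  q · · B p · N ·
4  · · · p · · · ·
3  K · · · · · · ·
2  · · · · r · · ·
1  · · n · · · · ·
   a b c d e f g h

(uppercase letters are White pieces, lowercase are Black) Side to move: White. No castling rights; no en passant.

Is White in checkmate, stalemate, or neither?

checkmate

White to move; white king on a3.
In check: yes, from the black queen on a5.
King squares — a2: attacked by Nc1; b2: attacked by Re2; b3: attacked by Nc1; a4: attacked by Qa5; b4: attacked by Qa5.
Legal moves for White: none.
In check with no legal moves → checkmate.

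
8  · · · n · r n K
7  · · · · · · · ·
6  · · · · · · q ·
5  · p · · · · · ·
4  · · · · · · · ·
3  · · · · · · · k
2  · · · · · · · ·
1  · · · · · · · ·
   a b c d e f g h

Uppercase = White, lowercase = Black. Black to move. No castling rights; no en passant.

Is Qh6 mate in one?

yes

After Qh6: white king on h8; in check: yes, from the black queen on h6.
King squares — g7: attacked by Qh6; h7: attacked by Qh6; g8: attacked by Rf8.
White has no legal moves → checkmate.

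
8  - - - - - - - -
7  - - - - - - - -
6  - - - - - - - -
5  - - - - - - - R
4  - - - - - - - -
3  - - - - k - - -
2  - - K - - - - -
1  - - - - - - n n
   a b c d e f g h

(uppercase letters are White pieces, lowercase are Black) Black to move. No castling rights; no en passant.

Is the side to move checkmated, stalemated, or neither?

neither

Black to move; black king on e3.
In check: no.
Legal moves for Black: Kf4, Ke4, Kd4, Kf3, Kf2, Ke2, Ng3, Nf2, Nh3, Nf3, Ne2.
Black has 11 legal moves and is not in check → neither.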